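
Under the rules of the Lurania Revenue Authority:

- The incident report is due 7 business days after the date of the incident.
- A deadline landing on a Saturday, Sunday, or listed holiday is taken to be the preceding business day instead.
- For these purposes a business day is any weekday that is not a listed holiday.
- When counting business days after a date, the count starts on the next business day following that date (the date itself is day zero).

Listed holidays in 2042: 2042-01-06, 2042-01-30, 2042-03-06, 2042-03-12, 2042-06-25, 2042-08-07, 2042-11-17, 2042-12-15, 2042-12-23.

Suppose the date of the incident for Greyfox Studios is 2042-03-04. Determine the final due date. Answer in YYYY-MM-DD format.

2042-03-17

Counting 7 business days after 2042-03-04 (skipping weekends and listed holidays) reaches 2042-03-17.
Since 2042-03-17 is a Monday and not a holiday, the date is unchanged.
The final due date is 2042-03-17.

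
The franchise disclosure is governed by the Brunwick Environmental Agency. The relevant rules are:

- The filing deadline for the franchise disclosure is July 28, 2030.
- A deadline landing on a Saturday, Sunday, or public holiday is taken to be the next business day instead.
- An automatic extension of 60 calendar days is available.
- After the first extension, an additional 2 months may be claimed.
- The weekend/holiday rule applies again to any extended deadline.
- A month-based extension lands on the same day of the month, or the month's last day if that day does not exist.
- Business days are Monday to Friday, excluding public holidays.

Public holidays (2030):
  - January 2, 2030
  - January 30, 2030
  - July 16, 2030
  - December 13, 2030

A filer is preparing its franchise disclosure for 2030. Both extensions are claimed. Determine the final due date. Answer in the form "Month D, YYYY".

November 27, 2030

The statutory due date is July 28, 2030.
Because July 28, 2030 is a Sunday, the deadline becomes July 29, 2030 (Monday).
Add the 60 calendar-day extension to July 29, 2030: September 27, 2030.
September 27, 2030 (Friday) is already a business day.
The 2 months extension carries September 27, 2030 to November 27, 2030.
November 27, 2030 is a Wednesday and not a listed holiday, so it stands.
Final deadline: November 27, 2030.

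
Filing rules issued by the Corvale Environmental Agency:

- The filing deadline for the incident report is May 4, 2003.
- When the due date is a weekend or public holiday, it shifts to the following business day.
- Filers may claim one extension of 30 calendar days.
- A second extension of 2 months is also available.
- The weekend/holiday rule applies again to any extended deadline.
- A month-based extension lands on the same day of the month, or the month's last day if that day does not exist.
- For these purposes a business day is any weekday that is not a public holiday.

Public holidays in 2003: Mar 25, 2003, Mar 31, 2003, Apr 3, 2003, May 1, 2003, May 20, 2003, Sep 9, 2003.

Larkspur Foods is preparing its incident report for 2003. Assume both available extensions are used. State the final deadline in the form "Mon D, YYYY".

Aug 4, 2003

The statutory due date is May 4, 2003.
Because May 4, 2003 is a Sunday, the deadline becomes May 5, 2003 (Monday).
With the 30-day extension, May 5, 2003 becomes Jun 4, 2003.
Since Jun 4, 2003 is a Wednesday and not a holiday, the date is unchanged.
Add 2 months to Jun 4, 2003: Aug 4, 2003.
Aug 4, 2003 (Monday) is already a business day.
So the filing is due Aug 4, 2003.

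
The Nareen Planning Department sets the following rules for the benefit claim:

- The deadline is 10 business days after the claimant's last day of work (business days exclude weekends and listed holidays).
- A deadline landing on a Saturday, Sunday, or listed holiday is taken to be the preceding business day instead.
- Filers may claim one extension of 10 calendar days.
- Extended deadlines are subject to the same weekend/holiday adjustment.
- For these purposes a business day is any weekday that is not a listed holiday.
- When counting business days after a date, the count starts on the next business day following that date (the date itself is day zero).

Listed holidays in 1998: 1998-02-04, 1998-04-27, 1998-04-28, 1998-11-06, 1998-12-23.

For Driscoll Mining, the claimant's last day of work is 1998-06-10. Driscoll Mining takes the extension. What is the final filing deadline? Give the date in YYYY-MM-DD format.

1998-07-03

Starting the day after 1998-06-10 and counting 10 business days lands on 1998-06-24.
Since 1998-06-24 is a Wednesday and not a holiday, the date is unchanged.
Applying the 10-calendar-day extension: 1998-06-24 + 10 days = 1998-07-04.
Because 1998-07-04 is a Saturday, the deadline becomes 1998-07-03 (Friday).
So the filing is due 1998-07-03.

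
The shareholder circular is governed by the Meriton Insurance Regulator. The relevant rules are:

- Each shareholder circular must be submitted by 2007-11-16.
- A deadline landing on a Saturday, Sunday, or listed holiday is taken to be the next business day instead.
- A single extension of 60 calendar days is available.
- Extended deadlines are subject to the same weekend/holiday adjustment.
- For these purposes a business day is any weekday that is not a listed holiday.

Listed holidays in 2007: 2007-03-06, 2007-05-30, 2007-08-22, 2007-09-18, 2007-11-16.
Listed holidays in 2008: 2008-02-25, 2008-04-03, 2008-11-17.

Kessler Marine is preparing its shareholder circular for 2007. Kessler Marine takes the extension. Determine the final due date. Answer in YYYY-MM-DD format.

2008-01-18

The stated deadline is 2007-11-16.
2007-11-16 is a listed holiday, so it moves to the next business day, 2007-11-19 (Monday).
With the 60-day extension, 2007-11-19 becomes 2008-01-18.
2008-01-18 is a Friday and not a listed holiday, so it stands.
The final due date is 2008-01-18.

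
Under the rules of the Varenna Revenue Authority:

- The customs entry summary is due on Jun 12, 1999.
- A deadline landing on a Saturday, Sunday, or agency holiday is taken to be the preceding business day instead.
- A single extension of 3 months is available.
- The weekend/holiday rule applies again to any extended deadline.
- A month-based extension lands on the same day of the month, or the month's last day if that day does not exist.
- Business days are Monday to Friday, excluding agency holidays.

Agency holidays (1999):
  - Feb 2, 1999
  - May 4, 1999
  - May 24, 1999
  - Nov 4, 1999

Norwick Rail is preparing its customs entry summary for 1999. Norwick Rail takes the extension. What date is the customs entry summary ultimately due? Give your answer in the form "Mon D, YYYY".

Start from the fixed due date, Jun 12, 1999.
Jun 12, 1999 is a Saturday; the preceding business day is Jun 11, 1999 (Friday).
Add 3 months to Jun 11, 1999: Sep 11, 1999.
Because Sep 11, 1999 is a Saturday, the deadline becomes Sep 10, 1999 (Friday).
Final deadline: Sep 10, 1999.

Sep 10, 1999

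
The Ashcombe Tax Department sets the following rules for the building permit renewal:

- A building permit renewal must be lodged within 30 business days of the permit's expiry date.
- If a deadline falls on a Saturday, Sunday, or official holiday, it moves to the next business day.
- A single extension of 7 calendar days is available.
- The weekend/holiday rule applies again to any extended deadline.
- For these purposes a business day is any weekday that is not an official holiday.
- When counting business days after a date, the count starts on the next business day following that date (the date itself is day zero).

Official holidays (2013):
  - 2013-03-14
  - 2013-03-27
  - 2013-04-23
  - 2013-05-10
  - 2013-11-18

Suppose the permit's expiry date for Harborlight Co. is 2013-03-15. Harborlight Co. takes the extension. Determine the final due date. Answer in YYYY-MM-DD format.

2013-05-07

Starting the day after 2013-03-15 and counting 30 business days lands on 2013-04-30.
2013-04-30 (Tuesday) is already a business day.
The 7-calendar-day extension moves the deadline from 2013-04-30 to 2013-05-07.
2013-05-07 is a Tuesday and not a listed holiday, so it stands.
The final due date is 2013-05-07.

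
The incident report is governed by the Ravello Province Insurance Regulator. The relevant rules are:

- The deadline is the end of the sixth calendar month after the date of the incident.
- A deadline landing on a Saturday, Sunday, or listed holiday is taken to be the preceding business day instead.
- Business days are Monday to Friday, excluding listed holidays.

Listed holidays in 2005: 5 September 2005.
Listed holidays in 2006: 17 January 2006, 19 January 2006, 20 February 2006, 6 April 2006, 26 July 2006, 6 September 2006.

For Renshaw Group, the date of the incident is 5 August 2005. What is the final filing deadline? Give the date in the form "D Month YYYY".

28 February 2006

6 months after 5 August 2005 falls in February 2006; the last day of that month is 28 February 2006.
Since 28 February 2006 is a Tuesday and not a holiday, the date is unchanged.
Final deadline: 28 February 2006.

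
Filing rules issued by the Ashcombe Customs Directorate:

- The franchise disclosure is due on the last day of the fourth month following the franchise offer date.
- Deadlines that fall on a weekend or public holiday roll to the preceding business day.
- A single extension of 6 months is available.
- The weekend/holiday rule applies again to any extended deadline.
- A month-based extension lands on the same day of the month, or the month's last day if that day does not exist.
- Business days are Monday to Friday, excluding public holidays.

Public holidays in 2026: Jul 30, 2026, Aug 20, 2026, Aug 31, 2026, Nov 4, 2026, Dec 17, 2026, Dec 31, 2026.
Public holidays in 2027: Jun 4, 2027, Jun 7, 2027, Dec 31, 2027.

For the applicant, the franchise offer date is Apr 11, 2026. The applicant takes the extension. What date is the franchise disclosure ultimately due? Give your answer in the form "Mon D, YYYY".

Feb 26, 2027

4 months after Apr 11, 2026 falls in August 2026; the last day of that month is Aug 31, 2026.
Aug 31, 2026 falls on a listed holiday. Rolling to the preceding business day gives Aug 28, 2026, a Friday.
Add 6 months to Aug 28, 2026: Feb 28, 2027.
Feb 28, 2027 is a Sunday, so it moves to the preceding business day, Feb 26, 2027 (Friday).
So the filing is due Feb 26, 2027.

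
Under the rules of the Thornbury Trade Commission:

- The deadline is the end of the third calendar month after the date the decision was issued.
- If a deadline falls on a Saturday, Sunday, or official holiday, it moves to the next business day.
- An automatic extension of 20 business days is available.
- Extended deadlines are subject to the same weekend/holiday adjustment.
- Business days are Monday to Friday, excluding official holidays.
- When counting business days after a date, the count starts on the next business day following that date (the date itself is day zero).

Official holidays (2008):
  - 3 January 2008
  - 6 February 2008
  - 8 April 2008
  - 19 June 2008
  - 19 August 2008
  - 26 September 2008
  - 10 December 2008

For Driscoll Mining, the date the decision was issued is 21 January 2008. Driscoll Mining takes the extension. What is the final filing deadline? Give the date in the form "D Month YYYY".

3 months after 21 January 2008 is April 2008; that month ends on 30 April 2008.
Since 30 April 2008 is a Wednesday and not a holiday, the date is unchanged.
Counting 20 further business days from 30 April 2008 reaches 28 May 2008.
28 May 2008 (Wednesday) is already a business day.
Deadline: 28 May 2008.

28 May 2008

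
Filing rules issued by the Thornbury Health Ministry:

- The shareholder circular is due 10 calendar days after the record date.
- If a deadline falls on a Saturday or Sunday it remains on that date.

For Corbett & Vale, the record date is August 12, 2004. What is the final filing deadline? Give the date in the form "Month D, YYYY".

Trigger date August 12, 2004 + 10 calendar days = August 22, 2004.
August 22, 2004 is a Sunday; no weekend or holiday adjustment applies.
Final deadline: August 22, 2004.

August 22, 2004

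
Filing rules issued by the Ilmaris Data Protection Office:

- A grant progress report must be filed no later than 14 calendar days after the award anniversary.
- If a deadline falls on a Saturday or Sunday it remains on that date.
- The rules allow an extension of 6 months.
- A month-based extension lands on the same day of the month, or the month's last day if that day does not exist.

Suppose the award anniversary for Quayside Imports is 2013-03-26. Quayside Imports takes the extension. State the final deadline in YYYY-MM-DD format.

From 2013-03-26, 14 calendar days later is 2013-04-09.
No adjustment is made for weekends or holidays, so 2013-04-09 stands.
The 6 months extension carries 2013-04-09 to 2013-10-09.
2013-10-09 is a Wednesday; no weekend or holiday adjustment applies.
The final due date is 2013-10-09.

2013-10-09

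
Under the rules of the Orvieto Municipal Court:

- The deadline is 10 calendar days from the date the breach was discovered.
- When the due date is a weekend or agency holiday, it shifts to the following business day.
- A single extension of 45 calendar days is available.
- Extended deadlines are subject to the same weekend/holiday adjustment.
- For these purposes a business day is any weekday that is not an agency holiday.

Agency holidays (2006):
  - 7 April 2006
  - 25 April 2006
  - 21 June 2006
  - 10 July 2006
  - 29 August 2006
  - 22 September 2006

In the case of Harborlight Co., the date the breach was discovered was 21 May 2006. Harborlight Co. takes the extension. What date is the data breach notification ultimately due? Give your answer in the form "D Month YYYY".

17 July 2006

Adding 10 calendar days to 21 May 2006 gives 31 May 2006.
31 May 2006 (Wednesday) is already a business day.
With the 45-day extension, 31 May 2006 becomes 15 July 2006.
15 July 2006 is a Saturday; the next business day is 17 July 2006 (Monday).
The final due date is 17 July 2006.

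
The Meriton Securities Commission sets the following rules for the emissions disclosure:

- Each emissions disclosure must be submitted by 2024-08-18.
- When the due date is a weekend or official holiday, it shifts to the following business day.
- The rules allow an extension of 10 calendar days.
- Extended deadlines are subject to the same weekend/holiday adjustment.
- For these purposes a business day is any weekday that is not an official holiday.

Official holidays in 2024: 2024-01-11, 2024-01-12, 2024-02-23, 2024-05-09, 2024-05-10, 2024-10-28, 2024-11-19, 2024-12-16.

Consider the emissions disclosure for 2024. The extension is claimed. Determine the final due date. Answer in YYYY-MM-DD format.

2024-08-29

Start from the fixed due date, 2024-08-18.
2024-08-18 falls on a Sunday. Rolling to the next business day gives 2024-08-19, a Monday.
Add the 10 calendar-day extension to 2024-08-19: 2024-08-29.
2024-08-29 (Thursday) is already a business day.
So the filing is due 2024-08-29.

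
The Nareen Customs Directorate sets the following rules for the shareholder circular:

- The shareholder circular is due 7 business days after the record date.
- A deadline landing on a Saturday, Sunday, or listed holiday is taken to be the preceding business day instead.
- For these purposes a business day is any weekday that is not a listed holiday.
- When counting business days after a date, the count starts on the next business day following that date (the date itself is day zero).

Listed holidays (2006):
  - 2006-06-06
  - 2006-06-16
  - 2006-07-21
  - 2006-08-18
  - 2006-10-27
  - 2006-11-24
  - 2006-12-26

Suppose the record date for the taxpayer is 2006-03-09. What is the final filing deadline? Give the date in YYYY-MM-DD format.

2006-03-20

Counting 7 business days after 2006-03-09 (skipping weekends and listed holidays) reaches 2006-03-20.
2006-03-20 is a Monday and not a listed holiday, so it stands.
The final due date is 2006-03-20.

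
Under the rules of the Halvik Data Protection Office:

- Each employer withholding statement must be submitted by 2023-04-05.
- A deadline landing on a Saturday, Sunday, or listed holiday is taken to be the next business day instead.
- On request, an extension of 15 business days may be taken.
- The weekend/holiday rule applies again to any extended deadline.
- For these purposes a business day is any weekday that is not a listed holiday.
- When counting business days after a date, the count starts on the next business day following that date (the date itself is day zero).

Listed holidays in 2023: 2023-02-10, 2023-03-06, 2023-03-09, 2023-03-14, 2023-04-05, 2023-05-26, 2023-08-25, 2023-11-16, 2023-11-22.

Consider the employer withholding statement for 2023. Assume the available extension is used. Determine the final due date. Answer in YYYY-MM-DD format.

2023-04-27

Start from the fixed due date, 2023-04-05.
Because 2023-04-05 is a listed holiday, the deadline becomes 2023-04-06 (Thursday).
Counting 15 further business days from 2023-04-06 reaches 2023-04-27.
2023-04-27 is a Thursday and not a listed holiday, so it stands.
So the filing is due 2023-04-27.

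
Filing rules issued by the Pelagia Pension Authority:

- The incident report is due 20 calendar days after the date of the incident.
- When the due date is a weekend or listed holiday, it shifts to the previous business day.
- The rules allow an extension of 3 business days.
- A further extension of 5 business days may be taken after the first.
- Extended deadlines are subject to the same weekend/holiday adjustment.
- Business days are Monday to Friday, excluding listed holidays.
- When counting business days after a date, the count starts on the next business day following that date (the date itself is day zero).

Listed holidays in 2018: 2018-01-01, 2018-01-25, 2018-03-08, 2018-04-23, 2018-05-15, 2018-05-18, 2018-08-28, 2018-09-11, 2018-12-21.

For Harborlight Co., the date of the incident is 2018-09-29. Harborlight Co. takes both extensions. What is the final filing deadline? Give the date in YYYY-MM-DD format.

2018-10-31

Trigger date 2018-09-29 + 20 calendar days = 2018-10-19.
Since 2018-10-19 is a Friday and not a holiday, the date is unchanged.
The 3-business-day extension runs from 2018-10-19 to 2018-10-24.
Since 2018-10-24 is a Wednesday and not a holiday, the date is unchanged.
The 5-business-day extension runs from 2018-10-24 to 2018-10-31.
Since 2018-10-31 is a Wednesday and not a holiday, the date is unchanged.
So the filing is due 2018-10-31.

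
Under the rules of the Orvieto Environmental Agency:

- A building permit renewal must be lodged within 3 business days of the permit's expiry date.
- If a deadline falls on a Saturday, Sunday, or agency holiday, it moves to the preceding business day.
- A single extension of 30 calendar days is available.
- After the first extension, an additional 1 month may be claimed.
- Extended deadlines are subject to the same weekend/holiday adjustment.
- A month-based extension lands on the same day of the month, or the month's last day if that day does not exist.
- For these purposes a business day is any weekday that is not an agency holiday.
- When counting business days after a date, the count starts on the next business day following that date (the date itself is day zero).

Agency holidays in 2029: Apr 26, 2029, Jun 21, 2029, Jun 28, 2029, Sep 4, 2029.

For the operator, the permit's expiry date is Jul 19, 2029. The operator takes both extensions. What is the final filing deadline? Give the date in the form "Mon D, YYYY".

3 business days after Jul 19, 2029, excluding weekends and holidays, is Jul 24, 2029.
Since Jul 24, 2029 is a Tuesday and not a holiday, the date is unchanged.
Add the 30 calendar-day extension to Jul 24, 2029: Aug 23, 2029.
Aug 23, 2029 falls on a Thursday, which is a business day, so no adjustment is needed.
The 1 month extension carries Aug 23, 2029 to Sep 23, 2029.
Sep 23, 2029 is a Sunday; the preceding business day is Sep 21, 2029 (Friday).
Final deadline: Sep 21, 2029.

Sep 21, 2029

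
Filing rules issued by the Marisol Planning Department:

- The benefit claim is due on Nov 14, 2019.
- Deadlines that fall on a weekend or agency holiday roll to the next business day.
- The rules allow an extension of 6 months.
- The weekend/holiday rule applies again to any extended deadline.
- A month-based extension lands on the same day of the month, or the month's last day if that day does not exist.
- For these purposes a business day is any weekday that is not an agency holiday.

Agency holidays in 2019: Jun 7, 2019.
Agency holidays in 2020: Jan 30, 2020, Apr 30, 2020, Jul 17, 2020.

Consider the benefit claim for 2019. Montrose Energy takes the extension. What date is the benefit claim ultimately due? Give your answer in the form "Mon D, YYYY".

The statutory due date is Nov 14, 2019.
Nov 14, 2019 is a Thursday and not a listed holiday, so it stands.
Applying the 6 months extension: 6 months after Nov 14, 2019 is May 14, 2020.
May 14, 2020 falls on a Thursday, which is a business day, so no adjustment is needed.
The final due date is May 14, 2020.

May 14, 2020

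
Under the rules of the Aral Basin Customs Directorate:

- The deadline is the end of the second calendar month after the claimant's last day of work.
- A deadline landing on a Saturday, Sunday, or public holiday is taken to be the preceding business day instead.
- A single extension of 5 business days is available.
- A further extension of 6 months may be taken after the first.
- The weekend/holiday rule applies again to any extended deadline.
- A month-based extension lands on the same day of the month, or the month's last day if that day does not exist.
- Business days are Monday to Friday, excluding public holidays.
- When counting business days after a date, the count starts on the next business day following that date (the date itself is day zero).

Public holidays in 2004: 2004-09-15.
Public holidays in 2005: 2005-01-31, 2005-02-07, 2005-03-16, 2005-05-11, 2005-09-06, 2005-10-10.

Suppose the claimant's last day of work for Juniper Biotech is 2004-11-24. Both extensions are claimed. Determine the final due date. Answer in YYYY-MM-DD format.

2 months after 2004-11-24 is January 2005; that month ends on 2005-01-31.
2005-01-31 is a listed holiday; the preceding business day is 2005-01-28 (Friday).
Counting 5 further business days from 2005-01-28 reaches 2005-02-08.
2005-02-08 falls on a Tuesday, which is a business day, so no adjustment is needed.
Applying the 6 months extension: 6 months after 2005-02-08 is 2005-08-08.
2005-08-08 falls on a Monday, which is a business day, so no adjustment is needed.
So the filing is due 2005-08-08.

2005-08-08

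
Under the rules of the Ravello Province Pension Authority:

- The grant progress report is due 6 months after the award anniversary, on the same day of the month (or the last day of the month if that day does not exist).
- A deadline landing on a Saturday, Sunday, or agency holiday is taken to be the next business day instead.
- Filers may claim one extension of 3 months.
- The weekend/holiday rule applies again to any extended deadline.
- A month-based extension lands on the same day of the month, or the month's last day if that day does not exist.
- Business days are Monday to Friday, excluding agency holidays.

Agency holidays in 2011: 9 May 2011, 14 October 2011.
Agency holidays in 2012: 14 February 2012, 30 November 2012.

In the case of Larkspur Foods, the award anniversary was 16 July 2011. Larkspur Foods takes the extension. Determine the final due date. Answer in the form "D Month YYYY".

16 April 2012

6 months after 16 July 2011, on the same day of the month, is 16 January 2012.
16 January 2012 is a Monday and not a listed holiday, so it stands.
The 3 months extension carries 16 January 2012 to 16 April 2012.
16 April 2012 falls on a Monday, which is a business day, so no adjustment is needed.
The final due date is 16 April 2012.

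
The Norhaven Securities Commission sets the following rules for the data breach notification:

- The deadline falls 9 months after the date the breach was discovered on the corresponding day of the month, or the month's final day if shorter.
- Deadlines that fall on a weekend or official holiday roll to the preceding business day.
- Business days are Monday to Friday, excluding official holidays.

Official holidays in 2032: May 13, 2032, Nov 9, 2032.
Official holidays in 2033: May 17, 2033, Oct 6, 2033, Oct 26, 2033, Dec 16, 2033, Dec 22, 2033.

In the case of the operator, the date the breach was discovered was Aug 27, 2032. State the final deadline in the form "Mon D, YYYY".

9 months from Aug 27, 2032 is May 27, 2033.
May 27, 2033 falls on a Friday, which is a business day, so no adjustment is needed.
Final deadline: May 27, 2033.

May 27, 2033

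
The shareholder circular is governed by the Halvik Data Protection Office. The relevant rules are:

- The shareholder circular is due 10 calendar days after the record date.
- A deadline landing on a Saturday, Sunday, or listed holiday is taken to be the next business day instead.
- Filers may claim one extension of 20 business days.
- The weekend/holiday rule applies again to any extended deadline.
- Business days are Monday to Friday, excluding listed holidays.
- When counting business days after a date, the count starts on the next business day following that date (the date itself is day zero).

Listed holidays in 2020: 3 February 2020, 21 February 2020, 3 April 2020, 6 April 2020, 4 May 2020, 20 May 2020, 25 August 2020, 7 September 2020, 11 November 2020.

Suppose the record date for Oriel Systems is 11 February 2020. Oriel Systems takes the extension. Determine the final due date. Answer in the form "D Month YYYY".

From 11 February 2020, 10 calendar days later is 21 February 2020.
Because 21 February 2020 is a listed holiday, the deadline becomes 24 February 2020 (Monday).
The 20-business-day extension runs from 24 February 2020 to 23 March 2020.
Since 23 March 2020 is a Monday and not a holiday, the date is unchanged.
Deadline: 23 March 2020.

23 March 2020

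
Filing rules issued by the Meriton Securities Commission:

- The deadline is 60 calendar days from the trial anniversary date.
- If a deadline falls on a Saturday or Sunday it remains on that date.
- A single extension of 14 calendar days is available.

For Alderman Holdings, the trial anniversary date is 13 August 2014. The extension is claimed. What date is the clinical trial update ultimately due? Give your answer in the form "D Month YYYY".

26 October 2014

60 calendar days after 13 August 2014 is 12 October 2014.
No adjustment is made for weekends or holidays, so 12 October 2014 stands.
Applying the 14-calendar-day extension: 12 October 2014 + 14 days = 26 October 2014.
No adjustment is made for weekends or holidays, so 26 October 2014 stands.
So the filing is due 26 October 2014.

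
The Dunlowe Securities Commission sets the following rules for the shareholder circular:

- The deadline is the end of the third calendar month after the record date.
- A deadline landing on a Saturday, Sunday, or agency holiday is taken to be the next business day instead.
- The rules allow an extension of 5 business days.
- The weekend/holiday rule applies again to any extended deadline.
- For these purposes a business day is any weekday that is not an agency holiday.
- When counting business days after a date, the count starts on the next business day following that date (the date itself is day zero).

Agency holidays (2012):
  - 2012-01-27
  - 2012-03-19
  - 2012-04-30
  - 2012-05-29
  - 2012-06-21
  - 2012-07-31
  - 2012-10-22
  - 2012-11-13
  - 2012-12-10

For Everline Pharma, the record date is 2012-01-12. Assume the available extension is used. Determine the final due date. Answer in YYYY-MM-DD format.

2012-05-08

3 months after 2012-01-12 is April 2012; that month ends on 2012-04-30.
2012-04-30 falls on a listed holiday. Rolling to the next business day gives 2012-05-01, a Tuesday.
Counting 5 further business days from 2012-05-01 reaches 2012-05-08.
Since 2012-05-08 is a Tuesday and not a holiday, the date is unchanged.
Final deadline: 2012-05-08.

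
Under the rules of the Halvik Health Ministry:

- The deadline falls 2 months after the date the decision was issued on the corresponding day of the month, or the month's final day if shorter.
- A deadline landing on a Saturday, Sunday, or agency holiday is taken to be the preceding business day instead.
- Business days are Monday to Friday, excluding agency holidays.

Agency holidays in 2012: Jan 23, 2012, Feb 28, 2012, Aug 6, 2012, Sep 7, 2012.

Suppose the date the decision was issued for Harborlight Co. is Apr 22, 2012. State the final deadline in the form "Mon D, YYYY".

Jun 22, 2012

2 months from Apr 22, 2012 is Jun 22, 2012.
Jun 22, 2012 is a Friday and not a listed holiday, so it stands.
Deadline: Jun 22, 2012.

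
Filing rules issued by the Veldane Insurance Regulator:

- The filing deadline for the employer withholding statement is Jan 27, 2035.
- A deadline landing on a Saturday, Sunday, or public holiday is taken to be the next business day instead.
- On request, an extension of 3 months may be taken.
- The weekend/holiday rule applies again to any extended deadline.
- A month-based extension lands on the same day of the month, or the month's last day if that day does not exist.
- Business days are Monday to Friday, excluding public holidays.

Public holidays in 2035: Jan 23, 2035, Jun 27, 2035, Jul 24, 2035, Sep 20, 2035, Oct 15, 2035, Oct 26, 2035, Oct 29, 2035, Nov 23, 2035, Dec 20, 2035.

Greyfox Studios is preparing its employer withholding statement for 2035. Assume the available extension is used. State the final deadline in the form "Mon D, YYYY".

Apr 30, 2035

Start from the fixed due date, Jan 27, 2035.
Because Jan 27, 2035 is a Saturday, the deadline becomes Jan 29, 2035 (Monday).
Applying the 3 months extension: 3 months after Jan 29, 2035 is Apr 29, 2035.
Apr 29, 2035 falls on a Sunday. Rolling to the next business day gives Apr 30, 2035, a Monday.
Final deadline: Apr 30, 2035.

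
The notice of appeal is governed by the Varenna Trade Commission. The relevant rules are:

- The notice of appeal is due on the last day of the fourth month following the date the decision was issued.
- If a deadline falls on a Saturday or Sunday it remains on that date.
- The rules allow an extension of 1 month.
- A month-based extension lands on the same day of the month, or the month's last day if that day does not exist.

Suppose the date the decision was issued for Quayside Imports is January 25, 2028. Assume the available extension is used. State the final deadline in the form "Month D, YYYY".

June 30, 2028

The fourth month after January 25, 2028 is May 2028, whose last day is May 31, 2028.
No adjustment is made for weekends or holidays, so May 31, 2028 stands.
Applying the 1 month extension: 1 month after May 31, 2028 is June 30, 2028 (day 31 does not exist in June, so the month's last day is used).
June 30, 2028 falls on a Friday. The rules make no weekend/holiday allowance, so it remains June 30, 2028.
Final deadline: June 30, 2028.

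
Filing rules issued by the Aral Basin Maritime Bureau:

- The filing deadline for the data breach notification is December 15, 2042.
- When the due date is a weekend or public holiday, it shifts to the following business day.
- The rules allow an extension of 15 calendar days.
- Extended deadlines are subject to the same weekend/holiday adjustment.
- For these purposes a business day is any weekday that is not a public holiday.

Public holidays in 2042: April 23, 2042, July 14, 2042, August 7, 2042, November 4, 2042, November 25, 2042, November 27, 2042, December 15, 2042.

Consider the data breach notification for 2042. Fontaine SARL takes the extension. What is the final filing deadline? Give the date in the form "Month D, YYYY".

The statutory due date is December 15, 2042.
December 15, 2042 is a listed holiday; the next business day is December 16, 2042 (Tuesday).
The 15-calendar-day extension moves the deadline from December 16, 2042 to December 31, 2042.
Since December 31, 2042 is a Wednesday and not a holiday, the date is unchanged.
The final due date is December 31, 2042.

December 31, 2042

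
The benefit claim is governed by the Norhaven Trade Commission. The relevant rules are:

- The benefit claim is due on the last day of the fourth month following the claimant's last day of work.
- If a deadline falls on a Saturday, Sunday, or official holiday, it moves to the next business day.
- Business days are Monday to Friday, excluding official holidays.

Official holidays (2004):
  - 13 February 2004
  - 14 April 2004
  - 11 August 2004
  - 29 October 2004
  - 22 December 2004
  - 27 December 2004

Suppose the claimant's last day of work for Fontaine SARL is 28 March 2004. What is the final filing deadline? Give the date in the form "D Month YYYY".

The fourth month after 28 March 2004 is July 2004, whose last day is 31 July 2004.
31 July 2004 falls on a Saturday. Rolling to the next business day gives 2 August 2004, a Monday.
Final deadline: 2 August 2004.

2 August 2004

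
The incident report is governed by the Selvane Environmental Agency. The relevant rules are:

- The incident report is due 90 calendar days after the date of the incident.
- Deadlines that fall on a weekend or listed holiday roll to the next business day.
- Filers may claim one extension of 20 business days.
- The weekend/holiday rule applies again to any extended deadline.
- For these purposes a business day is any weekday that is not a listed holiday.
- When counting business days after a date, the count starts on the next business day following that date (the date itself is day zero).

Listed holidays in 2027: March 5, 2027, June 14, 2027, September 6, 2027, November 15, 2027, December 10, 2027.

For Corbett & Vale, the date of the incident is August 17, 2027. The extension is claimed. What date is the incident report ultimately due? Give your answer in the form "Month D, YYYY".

December 15, 2027

90 calendar days after August 17, 2027 is November 15, 2027.
November 15, 2027 is a listed holiday; the next business day is November 16, 2027 (Tuesday).
Counting 20 further business days from November 16, 2027 reaches December 15, 2027.
December 15, 2027 is a Wednesday and not a listed holiday, so it stands.
Deadline: December 15, 2027.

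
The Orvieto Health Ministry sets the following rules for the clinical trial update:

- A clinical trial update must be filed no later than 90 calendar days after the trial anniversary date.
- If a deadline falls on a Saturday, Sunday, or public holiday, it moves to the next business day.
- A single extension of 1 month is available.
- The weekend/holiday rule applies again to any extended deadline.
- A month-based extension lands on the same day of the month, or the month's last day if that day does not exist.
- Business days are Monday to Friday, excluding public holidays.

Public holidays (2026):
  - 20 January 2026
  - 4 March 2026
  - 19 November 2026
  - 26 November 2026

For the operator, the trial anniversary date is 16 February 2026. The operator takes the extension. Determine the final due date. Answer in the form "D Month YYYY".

18 June 2026

Adding 90 calendar days to 16 February 2026 gives 17 May 2026.
17 May 2026 is a Sunday, so it moves to the next business day, 18 May 2026 (Monday).
Add 1 month to 18 May 2026: 18 June 2026.
18 June 2026 (Thursday) is already a business day.
The final due date is 18 June 2026.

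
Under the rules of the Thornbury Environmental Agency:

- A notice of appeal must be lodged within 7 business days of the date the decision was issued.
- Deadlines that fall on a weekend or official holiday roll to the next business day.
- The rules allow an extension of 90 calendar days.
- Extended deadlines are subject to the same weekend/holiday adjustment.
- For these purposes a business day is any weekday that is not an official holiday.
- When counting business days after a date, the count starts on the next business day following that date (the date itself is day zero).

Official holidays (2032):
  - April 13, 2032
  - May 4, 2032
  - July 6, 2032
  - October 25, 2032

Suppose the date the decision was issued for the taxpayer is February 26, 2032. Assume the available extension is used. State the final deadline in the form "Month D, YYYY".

7 business days after February 26, 2032, excluding weekends and holidays, is March 8, 2032.
Since March 8, 2032 is a Monday and not a holiday, the date is unchanged.
Add the 90 calendar-day extension to March 8, 2032: June 6, 2032.
June 6, 2032 falls on a Sunday. Rolling to the next business day gives June 7, 2032, a Monday.
The final due date is June 7, 2032.

June 7, 2032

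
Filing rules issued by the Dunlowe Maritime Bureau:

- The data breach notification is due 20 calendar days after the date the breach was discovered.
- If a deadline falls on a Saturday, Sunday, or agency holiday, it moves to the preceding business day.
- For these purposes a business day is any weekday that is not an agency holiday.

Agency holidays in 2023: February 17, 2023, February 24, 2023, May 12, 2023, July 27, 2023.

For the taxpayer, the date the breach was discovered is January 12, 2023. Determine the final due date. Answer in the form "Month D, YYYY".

From January 12, 2023, 20 calendar days later is February 1, 2023.
Since February 1, 2023 is a Wednesday and not a holiday, the date is unchanged.
The final due date is February 1, 2023.

February 1, 2023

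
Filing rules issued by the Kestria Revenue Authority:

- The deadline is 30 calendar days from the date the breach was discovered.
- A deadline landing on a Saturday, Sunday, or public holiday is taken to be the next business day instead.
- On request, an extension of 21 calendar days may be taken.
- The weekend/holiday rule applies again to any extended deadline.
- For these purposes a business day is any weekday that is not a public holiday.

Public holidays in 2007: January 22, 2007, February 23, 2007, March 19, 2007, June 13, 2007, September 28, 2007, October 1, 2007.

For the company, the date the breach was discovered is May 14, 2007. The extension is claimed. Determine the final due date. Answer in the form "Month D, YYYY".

30 calendar days after May 14, 2007 is June 13, 2007.
June 13, 2007 is a listed holiday; the next business day is June 14, 2007 (Thursday).
Add the 21 calendar-day extension to June 14, 2007: July 5, 2007.
Since July 5, 2007 is a Thursday and not a holiday, the date is unchanged.
Final deadline: July 5, 2007.

July 5, 2007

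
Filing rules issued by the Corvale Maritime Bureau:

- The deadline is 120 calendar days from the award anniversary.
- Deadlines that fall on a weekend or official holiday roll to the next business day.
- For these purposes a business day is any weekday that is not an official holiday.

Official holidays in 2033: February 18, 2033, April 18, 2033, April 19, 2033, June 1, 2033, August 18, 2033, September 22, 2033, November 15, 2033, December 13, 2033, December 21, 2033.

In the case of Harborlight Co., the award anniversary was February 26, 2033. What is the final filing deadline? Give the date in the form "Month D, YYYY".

June 27, 2033

120 calendar days after February 26, 2033 is June 26, 2033.
June 26, 2033 falls on a Sunday. Rolling to the next business day gives June 27, 2033, a Monday.
So the filing is due June 27, 2033.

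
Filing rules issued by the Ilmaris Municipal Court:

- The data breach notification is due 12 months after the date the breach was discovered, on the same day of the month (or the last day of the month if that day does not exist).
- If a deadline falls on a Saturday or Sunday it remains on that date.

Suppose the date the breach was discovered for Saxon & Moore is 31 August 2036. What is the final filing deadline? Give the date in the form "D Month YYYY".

31 August 2037

12 months from 31 August 2036 is 31 August 2037.
31 August 2037 is a Monday; no weekend or holiday adjustment applies.
Deadline: 31 August 2037.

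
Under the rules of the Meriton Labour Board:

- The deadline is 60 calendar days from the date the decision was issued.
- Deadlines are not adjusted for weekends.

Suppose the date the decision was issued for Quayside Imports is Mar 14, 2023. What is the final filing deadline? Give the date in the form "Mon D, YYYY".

60 calendar days after Mar 14, 2023 is May 13, 2023.
No adjustment is made for weekends or holidays, so May 13, 2023 stands.
Final deadline: May 13, 2023.

May 13, 2023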